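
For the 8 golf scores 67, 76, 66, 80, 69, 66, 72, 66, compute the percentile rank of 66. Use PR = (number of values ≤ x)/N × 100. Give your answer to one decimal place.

37.5

N = 8.
Strictly below 66: 0. Equal to 66: 3.
PR = 3/8 × 100 = 37.5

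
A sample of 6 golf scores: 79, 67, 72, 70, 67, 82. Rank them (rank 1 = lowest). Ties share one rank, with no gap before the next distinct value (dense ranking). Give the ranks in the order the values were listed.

4, 1, 3, 2, 1, 5

Sorted (ascending): 67, 67, 70, 72, 79, 82
The 2 values of 67 share dense rank 1.
Remaining distinct values take the next consecutive integers.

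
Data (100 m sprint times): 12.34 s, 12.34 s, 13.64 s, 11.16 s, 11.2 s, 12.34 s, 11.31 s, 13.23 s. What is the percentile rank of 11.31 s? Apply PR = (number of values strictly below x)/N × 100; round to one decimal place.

N = 8.
Strictly below 11.31: 2. Equal to 11.31: 1.
PR = 2/8 × 100 = 25.0

25.0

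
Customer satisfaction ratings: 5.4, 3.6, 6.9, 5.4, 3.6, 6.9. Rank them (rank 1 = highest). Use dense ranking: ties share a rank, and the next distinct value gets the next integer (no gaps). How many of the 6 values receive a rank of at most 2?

4

Sorted (descending): 6.9, 6.9, 5.4, 5.4, 3.6, 3.6
The 2 values of 6.9 share dense rank 1.
The 2 values of 5.4 share dense rank 2.
The 2 values of 3.6 share dense rank 3.
Ranks ≤ 2: {1, 1, 2, 2} → 4 values.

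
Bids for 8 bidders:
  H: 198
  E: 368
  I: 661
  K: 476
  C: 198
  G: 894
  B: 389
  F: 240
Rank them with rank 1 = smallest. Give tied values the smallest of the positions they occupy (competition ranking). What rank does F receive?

Sorted (ascending): 198, 198, 240, 368, 389, 476, 661, 894
The 2 values of 198 occupy positions 1–2 → each gets rank 1.
F has value 240 → rank 3.

3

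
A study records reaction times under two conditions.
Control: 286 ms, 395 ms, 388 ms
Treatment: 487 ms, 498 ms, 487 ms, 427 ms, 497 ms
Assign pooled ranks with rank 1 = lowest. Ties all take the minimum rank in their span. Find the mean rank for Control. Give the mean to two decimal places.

2.00

Sorted (ascending): 286, 388, 395, 427, 487, 487, 497, 498
The 2 values of 487 occupy positions 5–6 → each gets rank 5.
Control values → pooled ranks: 286→1, 395→3, 388→2
Mean rank = (1 + 3 + 2) / 3 = 2.00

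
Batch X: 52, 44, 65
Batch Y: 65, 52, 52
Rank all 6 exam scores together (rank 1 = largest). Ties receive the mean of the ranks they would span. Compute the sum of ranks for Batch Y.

9.5

Sorted (descending): 65, 65, 52, 52, 52, 44
The 2 values of 65 occupy positions 1–2 → average rank (1+2)/2 = 1.5.
The 3 values of 52 occupy positions 3–5 → average rank 4.
Batch Y values → pooled ranks: 65→1.5, 52→4, 52→4
Rank sum = 1.5 + 4 + 4 = 9.5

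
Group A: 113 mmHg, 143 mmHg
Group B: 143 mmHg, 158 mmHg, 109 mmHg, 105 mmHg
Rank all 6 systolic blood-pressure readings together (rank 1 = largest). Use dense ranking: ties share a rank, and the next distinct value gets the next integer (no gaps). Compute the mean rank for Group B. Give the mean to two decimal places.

Sorted (descending): 158, 143, 143, 113, 109, 105
The 2 values of 143 share dense rank 2.
Remaining distinct values take the next consecutive integers.
Group B values → pooled ranks: 143→2, 158→1, 109→4, 105→5
Mean rank = (2 + 1 + 4 + 5) / 4 = 3.00

3.00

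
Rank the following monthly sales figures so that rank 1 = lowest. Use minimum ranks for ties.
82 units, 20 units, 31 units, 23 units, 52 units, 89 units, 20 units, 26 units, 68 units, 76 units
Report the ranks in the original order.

9, 1, 5, 3, 6, 10, 1, 4, 7, 8

Sorted (ascending): 20, 20, 23, 26, 31, 52, 68, 76, 82, 89
The 2 values of 20 occupy positions 1–2 → each gets rank 1.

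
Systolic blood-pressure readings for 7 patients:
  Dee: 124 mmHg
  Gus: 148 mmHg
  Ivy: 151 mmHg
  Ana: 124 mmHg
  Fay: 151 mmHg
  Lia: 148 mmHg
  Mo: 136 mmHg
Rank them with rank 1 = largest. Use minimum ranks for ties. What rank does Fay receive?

1

Sorted (descending): 151, 151, 148, 148, 136, 124, 124
The 2 values of 151 occupy positions 1–2 → each gets rank 1.
The 2 values of 148 occupy positions 3–4 → each gets rank 3.
The 2 values of 124 occupy positions 6–7 → each gets rank 6.
Fay has value 151 mmHg → rank 1.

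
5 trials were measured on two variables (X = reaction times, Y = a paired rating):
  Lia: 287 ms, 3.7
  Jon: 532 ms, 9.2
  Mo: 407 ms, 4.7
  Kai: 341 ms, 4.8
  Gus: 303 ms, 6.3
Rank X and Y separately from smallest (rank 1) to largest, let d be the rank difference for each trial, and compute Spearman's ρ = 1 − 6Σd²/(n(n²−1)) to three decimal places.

0.600

Ranks of variable 1: 1, 5, 4, 3, 2
Ranks of variable 2: 1, 5, 2, 3, 4
d = r₁ − r₂: 0, 0, 2, 0, -2
d²: 0, 0, 4, 0, 4; Σd² = 8
ρ = 1 − 6·8/(5·24) = 1 − 48/120 = 0.600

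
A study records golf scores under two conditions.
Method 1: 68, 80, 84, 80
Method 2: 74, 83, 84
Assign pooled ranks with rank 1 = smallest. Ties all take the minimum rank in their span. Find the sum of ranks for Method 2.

13

Sorted (ascending): 68, 74, 80, 80, 83, 84, 84
The 2 values of 80 occupy positions 3–4 → each gets rank 3.
The 2 values of 84 occupy positions 6–7 → each gets rank 6.
Method 2 values → pooled ranks: 74→2, 83→5, 84→6
Rank sum = 2 + 5 + 6 = 13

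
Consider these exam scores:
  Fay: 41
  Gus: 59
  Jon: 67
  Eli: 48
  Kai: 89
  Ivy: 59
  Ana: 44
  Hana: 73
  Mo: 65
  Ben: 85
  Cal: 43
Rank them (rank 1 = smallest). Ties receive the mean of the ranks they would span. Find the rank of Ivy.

5.5

Sorted (ascending): 41, 43, 44, 48, 59, 59, 65, 67, 73, 85, 89
The 2 values of 59 occupy positions 5–6 → average rank (5+6)/2 = 5.5.
Ivy has value 59 → rank 5.5.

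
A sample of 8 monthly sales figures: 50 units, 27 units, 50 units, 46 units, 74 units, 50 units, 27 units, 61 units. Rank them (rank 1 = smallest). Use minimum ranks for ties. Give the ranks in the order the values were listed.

4, 1, 4, 3, 8, 4, 1, 7

Sorted (ascending): 27, 27, 46, 50, 50, 50, 61, 74
The 2 values of 27 occupy positions 1–2 → each gets rank 1.
The 3 values of 50 occupy positions 4–6 → each gets rank 4.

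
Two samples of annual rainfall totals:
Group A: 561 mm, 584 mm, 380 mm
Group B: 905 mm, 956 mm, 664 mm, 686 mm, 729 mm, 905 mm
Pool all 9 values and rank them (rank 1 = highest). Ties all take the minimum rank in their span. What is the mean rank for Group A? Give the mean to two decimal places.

Sorted (descending): 956, 905, 905, 729, 686, 664, 584, 561, 380
The 2 values of 905 occupy positions 2–3 → each gets rank 2.
Group A values → pooled ranks: 561→8, 584→7, 380→9
Mean rank = (8 + 7 + 9) / 3 = 8.00

8.00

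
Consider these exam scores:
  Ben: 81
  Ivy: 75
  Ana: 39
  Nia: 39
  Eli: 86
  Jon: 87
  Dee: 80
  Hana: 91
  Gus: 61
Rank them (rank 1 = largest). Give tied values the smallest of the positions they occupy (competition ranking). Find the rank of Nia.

8

Sorted (descending): 91, 87, 86, 81, 80, 75, 61, 39, 39
The 2 values of 39 occupy positions 8–9 → each gets rank 8.
Nia has value 39 → rank 8.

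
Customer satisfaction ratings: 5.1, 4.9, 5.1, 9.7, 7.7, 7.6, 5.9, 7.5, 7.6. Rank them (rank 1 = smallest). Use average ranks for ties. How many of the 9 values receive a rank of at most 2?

Sorted (ascending): 4.9, 5.1, 5.1, 5.9, 7.5, 7.6, 7.6, 7.7, 9.7
The 2 values of 5.1 occupy positions 2–3 → average rank (2+3)/2 = 2.5.
The 2 values of 7.6 occupy positions 6–7 → average rank (6+7)/2 = 6.5.
Ranks ≤ 2: {1} → 1 value.

1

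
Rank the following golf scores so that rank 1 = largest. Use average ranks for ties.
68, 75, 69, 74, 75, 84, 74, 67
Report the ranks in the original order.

7, 2.5, 6, 4.5, 2.5, 1, 4.5, 8

Sorted (descending): 84, 75, 75, 74, 74, 69, 68, 67
The 2 values of 75 occupy positions 2–3 → average rank (2+3)/2 = 2.5.
The 2 values of 74 occupy positions 4–5 → average rank (4+5)/2 = 4.5.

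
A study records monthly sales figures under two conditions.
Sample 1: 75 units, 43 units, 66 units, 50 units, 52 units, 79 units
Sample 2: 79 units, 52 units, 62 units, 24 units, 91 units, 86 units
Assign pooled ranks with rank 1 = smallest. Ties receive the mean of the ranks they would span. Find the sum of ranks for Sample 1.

34

Sorted (ascending): 24, 43, 50, 52, 52, 62, 66, 75, 79, 79, 86, 91
The 2 values of 52 occupy positions 4–5 → average rank (4+5)/2 = 4.5.
The 2 values of 79 occupy positions 9–10 → average rank (9+10)/2 = 9.5.
Sample 1 values → pooled ranks: 75→8, 43→2, 66→7, 50→3, 52→4.5, 79→9.5
Rank sum = 8 + 2 + 7 + 3 + 4.5 + 9.5 = 34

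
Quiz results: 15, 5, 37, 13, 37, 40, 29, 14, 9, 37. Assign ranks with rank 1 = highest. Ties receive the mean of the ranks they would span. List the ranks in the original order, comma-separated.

Sorted (descending): 40, 37, 37, 37, 29, 15, 14, 13, 9, 5
The 3 values of 37 occupy positions 2–4 → average rank 3.

6, 10, 3, 8, 3, 1, 5, 7, 9, 3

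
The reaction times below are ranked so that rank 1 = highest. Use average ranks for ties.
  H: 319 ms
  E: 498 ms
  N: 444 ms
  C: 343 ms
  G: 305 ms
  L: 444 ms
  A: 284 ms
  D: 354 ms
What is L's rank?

Sorted (descending): 498, 444, 444, 354, 343, 319, 305, 284
The 2 values of 444 occupy positions 2–3 → average rank (2+3)/2 = 2.5.
L has value 444 ms → rank 2.5.

2.5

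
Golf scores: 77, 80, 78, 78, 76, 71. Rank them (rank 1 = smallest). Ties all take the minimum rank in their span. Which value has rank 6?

Sorted (ascending): 71, 76, 77, 78, 78, 80
The 2 values of 78 occupy positions 4–5 → each gets rank 4.
Rank 6 → value 80.

80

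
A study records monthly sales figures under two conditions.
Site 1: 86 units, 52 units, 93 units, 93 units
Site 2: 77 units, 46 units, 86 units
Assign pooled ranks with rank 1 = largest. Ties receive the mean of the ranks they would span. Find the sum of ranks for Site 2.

Sorted (descending): 93, 93, 86, 86, 77, 52, 46
The 2 values of 93 occupy positions 1–2 → average rank (1+2)/2 = 1.5.
The 2 values of 86 occupy positions 3–4 → average rank (3+4)/2 = 3.5.
Site 2 values → pooled ranks: 77→5, 46→7, 86→3.5
Rank sum = 5 + 7 + 3.5 = 15.5

15.5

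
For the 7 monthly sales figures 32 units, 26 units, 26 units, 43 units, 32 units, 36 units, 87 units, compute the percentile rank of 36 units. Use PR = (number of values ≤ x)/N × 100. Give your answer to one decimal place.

71.4

N = 7.
Strictly below 36: 4. Equal to 36: 1.
PR = 5/7 × 100 = 71.4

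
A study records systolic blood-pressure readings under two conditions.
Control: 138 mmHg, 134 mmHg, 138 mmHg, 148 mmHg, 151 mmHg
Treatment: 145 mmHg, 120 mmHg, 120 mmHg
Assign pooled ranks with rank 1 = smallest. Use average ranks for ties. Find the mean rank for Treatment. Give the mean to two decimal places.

Sorted (ascending): 120, 120, 134, 138, 138, 145, 148, 151
The 2 values of 120 occupy positions 1–2 → average rank (1+2)/2 = 1.5.
The 2 values of 138 occupy positions 4–5 → average rank (4+5)/2 = 4.5.
Treatment values → pooled ranks: 145→6, 120→1.5, 120→1.5
Mean rank = (6 + 1.5 + 1.5) / 3 = 3.00

3.00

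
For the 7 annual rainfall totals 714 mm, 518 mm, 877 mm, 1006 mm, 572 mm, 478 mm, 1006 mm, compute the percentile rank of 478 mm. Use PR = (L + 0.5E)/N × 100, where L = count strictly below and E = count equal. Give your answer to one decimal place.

N = 7.
Strictly below 478: 0. Equal to 478: 1.
PR = (0 + 0.5·1)/7 × 100 = 7.1

7.1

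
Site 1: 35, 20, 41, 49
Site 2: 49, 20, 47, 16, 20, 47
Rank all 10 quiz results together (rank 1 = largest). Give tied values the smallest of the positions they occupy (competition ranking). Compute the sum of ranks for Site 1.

19

Sorted (descending): 49, 49, 47, 47, 41, 35, 20, 20, 20, 16
The 2 values of 49 occupy positions 1–2 → each gets rank 1.
The 2 values of 47 occupy positions 3–4 → each gets rank 3.
The 3 values of 20 occupy positions 7–9 → each gets rank 7.
Site 1 values → pooled ranks: 35→6, 20→7, 41→5, 49→1
Rank sum = 6 + 7 + 5 + 1 = 19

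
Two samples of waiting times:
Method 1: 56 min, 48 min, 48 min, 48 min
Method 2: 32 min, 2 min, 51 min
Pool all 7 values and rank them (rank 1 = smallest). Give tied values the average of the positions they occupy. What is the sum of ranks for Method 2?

9

Sorted (ascending): 2, 32, 48, 48, 48, 51, 56
The 3 values of 48 occupy positions 3–5 → average rank 4.
Method 2 values → pooled ranks: 32→2, 2→1, 51→6
Rank sum = 2 + 1 + 6 = 9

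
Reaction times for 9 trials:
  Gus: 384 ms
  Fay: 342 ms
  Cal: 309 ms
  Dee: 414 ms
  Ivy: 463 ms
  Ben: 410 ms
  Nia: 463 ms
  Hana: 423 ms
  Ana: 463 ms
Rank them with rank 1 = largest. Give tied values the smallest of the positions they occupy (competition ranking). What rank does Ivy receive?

1

Sorted (descending): 463, 463, 463, 423, 414, 410, 384, 342, 309
The 3 values of 463 occupy positions 1–3 → each gets rank 1.
Ivy has value 463 ms → rank 1.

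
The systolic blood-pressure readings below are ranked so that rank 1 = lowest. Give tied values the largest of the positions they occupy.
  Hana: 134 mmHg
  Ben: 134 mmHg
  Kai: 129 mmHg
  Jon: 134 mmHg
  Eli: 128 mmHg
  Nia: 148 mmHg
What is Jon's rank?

Sorted (ascending): 128, 129, 134, 134, 134, 148
The 3 values of 134 occupy positions 3–5 → each gets rank 5.
Jon has value 134 mmHg → rank 5.

5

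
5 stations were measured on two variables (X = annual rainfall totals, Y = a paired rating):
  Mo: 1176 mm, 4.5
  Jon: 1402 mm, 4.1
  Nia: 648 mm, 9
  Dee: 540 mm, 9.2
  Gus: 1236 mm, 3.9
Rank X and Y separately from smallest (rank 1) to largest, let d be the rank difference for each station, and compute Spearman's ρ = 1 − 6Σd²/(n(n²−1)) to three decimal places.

-0.900

Ranks of variable 1: 3, 5, 2, 1, 4
Ranks of variable 2: 3, 2, 4, 5, 1
d = r₁ − r₂: 0, 3, -2, -4, 3
d²: 0, 9, 4, 16, 9; Σd² = 38
ρ = 1 − 6·38/(5·24) = 1 − 228/120 = -0.900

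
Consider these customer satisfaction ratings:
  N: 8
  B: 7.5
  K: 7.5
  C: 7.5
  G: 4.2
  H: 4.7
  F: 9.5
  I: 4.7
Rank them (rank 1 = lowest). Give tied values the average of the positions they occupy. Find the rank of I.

2.5

Sorted (ascending): 4.2, 4.7, 4.7, 7.5, 7.5, 7.5, 8, 9.5
The 2 values of 4.7 occupy positions 2–3 → average rank (2+3)/2 = 2.5.
The 3 values of 7.5 occupy positions 4–6 → average rank 5.
I has value 4.7 → rank 2.5.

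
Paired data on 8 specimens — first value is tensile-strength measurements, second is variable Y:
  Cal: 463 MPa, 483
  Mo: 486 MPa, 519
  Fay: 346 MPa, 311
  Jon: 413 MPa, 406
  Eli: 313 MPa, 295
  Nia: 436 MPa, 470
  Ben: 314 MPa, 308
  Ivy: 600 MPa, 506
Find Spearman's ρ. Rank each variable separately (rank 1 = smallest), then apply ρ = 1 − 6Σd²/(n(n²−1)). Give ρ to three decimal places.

Ranks of variable 1: 6, 7, 3, 4, 1, 5, 2, 8
Ranks of variable 2: 6, 8, 3, 4, 1, 5, 2, 7
d = r₁ − r₂: 0, -1, 0, 0, 0, 0, 0, 1
d²: 0, 1, 0, 0, 0, 0, 0, 1; Σd² = 2
ρ = 1 − 6·2/(8·63) = 1 − 12/504 = 0.976

0.976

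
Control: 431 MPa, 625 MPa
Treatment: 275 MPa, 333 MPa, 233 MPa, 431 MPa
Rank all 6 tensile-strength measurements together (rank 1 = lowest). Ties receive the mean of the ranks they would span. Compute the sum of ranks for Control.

10.5

Sorted (ascending): 233, 275, 333, 431, 431, 625
The 2 values of 431 occupy positions 4–5 → average rank (4+5)/2 = 4.5.
Control values → pooled ranks: 431→4.5, 625→6
Rank sum = 4.5 + 6 = 10.5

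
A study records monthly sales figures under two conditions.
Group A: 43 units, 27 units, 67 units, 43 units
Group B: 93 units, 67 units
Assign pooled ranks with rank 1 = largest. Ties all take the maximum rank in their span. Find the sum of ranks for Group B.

4

Sorted (descending): 93, 67, 67, 43, 43, 27
The 2 values of 67 occupy positions 2–3 → each gets rank 3.
The 2 values of 43 occupy positions 4–5 → each gets rank 5.
Group B values → pooled ranks: 93→1, 67→3
Rank sum = 1 + 3 = 4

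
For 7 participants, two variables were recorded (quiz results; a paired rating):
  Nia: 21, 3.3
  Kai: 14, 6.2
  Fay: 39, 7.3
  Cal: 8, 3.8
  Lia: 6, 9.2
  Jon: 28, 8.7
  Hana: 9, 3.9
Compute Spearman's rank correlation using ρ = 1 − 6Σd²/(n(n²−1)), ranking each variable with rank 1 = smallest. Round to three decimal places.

Ranks of variable 1: 5, 4, 7, 2, 1, 6, 3
Ranks of variable 2: 1, 4, 5, 2, 7, 6, 3
d = r₁ − r₂: 4, 0, 2, 0, -6, 0, 0
d²: 16, 0, 4, 0, 36, 0, 0; Σd² = 56
ρ = 1 − 6·56/(7·48) = 1 − 336/336 = 0.000

0.000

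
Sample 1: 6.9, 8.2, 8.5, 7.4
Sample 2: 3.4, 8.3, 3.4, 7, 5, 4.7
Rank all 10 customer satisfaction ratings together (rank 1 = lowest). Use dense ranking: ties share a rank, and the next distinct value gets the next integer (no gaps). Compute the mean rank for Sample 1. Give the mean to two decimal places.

Sorted (ascending): 3.4, 3.4, 4.7, 5, 6.9, 7, 7.4, 8.2, 8.3, 8.5
The 2 values of 3.4 share dense rank 1.
Remaining distinct values take the next consecutive integers.
Sample 1 values → pooled ranks: 6.9→4, 8.2→7, 8.5→9, 7.4→6
Mean rank = (4 + 7 + 9 + 6) / 4 = 6.50

6.50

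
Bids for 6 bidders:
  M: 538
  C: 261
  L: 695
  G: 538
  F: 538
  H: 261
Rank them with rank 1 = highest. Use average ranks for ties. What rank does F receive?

Sorted (descending): 695, 538, 538, 538, 261, 261
The 3 values of 538 occupy positions 2–4 → average rank 3.
The 2 values of 261 occupy positions 5–6 → average rank (5+6)/2 = 5.5.
F has value 538 → rank 3.

3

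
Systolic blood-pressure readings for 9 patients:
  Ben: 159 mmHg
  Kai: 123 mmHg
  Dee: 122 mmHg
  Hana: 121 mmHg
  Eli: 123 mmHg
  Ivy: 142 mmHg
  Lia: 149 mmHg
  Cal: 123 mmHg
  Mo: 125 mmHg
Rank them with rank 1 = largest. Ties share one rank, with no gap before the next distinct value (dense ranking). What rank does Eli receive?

5

Sorted (descending): 159, 149, 142, 125, 123, 123, 123, 122, 121
The 3 values of 123 share dense rank 5.
Remaining distinct values take the next consecutive integers.
Eli has value 123 mmHg → rank 5.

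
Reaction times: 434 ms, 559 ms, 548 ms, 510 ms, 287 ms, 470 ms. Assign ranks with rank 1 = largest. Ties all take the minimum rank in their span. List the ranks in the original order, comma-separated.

Sorted (descending): 559, 548, 510, 470, 434, 287
No ties — each value takes its position as its rank.

5, 1, 2, 3, 6, 4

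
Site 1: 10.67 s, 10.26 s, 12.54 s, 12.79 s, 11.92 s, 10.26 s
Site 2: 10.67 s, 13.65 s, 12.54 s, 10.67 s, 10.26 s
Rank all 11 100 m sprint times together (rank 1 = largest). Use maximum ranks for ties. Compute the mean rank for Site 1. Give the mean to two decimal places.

Sorted (descending): 13.65, 12.79, 12.54, 12.54, 11.92, 10.67, 10.67, 10.67, 10.26, 10.26, 10.26
The 2 values of 12.54 occupy positions 3–4 → each gets rank 4.
The 3 values of 10.67 occupy positions 6–8 → each gets rank 8.
The 3 values of 10.26 occupy positions 9–11 → each gets rank 11.
Site 1 values → pooled ranks: 10.67→8, 10.26→11, 12.54→4, 12.79→2, 11.92→5, 10.26→11
Mean rank = (8 + 11 + 4 + 2 + 5 + 11) / 6 = 6.83

6.83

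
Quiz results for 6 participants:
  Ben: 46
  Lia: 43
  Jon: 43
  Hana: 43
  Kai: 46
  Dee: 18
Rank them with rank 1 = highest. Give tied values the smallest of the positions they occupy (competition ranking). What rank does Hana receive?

3

Sorted (descending): 46, 46, 43, 43, 43, 18
The 2 values of 46 occupy positions 1–2 → each gets rank 1.
The 3 values of 43 occupy positions 3–5 → each gets rank 3.
Hana has value 43 → rank 3.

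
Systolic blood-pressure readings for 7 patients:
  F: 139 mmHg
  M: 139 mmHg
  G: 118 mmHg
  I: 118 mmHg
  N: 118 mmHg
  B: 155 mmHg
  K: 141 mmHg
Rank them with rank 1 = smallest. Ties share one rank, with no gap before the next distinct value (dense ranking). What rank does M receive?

Sorted (ascending): 118, 118, 118, 139, 139, 141, 155
The 3 values of 118 share dense rank 1.
The 2 values of 139 share dense rank 2.
Remaining distinct values take the next consecutive integers.
M has value 139 mmHg → rank 2.

2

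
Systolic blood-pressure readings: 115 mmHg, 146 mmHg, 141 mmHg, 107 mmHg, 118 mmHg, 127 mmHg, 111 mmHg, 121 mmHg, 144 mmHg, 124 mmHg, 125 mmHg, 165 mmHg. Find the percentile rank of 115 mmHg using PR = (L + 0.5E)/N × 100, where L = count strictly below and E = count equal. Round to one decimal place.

20.8

N = 12.
Strictly below 115: 2. Equal to 115: 1.
PR = (2 + 0.5·1)/12 × 100 = 20.8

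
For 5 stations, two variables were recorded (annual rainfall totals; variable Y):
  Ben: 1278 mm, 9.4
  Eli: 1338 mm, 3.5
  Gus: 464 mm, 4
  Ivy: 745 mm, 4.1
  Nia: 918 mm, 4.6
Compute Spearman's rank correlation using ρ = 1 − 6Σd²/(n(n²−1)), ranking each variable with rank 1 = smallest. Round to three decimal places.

Ranks of variable 1: 4, 5, 1, 2, 3
Ranks of variable 2: 5, 1, 2, 3, 4
d = r₁ − r₂: -1, 4, -1, -1, -1
d²: 1, 16, 1, 1, 1; Σd² = 20
ρ = 1 − 6·20/(5·24) = 1 − 120/120 = 0.000

0.000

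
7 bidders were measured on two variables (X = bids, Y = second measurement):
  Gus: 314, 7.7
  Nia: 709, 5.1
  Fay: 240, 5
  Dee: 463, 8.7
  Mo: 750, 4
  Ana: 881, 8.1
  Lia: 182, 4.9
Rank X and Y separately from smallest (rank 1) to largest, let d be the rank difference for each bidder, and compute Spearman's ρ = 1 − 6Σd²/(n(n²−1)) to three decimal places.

0.250

Ranks of variable 1: 3, 5, 2, 4, 6, 7, 1
Ranks of variable 2: 5, 4, 3, 7, 1, 6, 2
d = r₁ − r₂: -2, 1, -1, -3, 5, 1, -1
d²: 4, 1, 1, 9, 25, 1, 1; Σd² = 42
ρ = 1 − 6·42/(7·48) = 1 − 252/336 = 0.250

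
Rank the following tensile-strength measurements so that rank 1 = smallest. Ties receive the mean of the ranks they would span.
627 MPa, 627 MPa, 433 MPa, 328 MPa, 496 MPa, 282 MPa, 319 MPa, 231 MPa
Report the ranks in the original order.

Sorted (ascending): 231, 282, 319, 328, 433, 496, 627, 627
The 2 values of 627 occupy positions 7–8 → average rank (7+8)/2 = 7.5.

7.5, 7.5, 5, 4, 6, 2, 3, 1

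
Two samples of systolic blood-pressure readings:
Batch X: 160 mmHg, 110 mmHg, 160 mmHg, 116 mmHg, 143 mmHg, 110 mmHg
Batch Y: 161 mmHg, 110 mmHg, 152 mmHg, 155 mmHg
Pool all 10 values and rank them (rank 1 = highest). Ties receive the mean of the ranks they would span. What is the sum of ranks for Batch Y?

Sorted (descending): 161, 160, 160, 155, 152, 143, 116, 110, 110, 110
The 2 values of 160 occupy positions 2–3 → average rank (2+3)/2 = 2.5.
The 3 values of 110 occupy positions 8–10 → average rank 9.
Batch Y values → pooled ranks: 161→1, 110→9, 152→5, 155→4
Rank sum = 1 + 9 + 5 + 4 = 19

19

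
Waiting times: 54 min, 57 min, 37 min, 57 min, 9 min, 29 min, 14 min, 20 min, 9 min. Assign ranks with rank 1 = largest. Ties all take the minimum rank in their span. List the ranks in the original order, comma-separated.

Sorted (descending): 57, 57, 54, 37, 29, 20, 14, 9, 9
The 2 values of 57 occupy positions 1–2 → each gets rank 1.
The 2 values of 9 occupy positions 8–9 → each gets rank 8.

3, 1, 4, 1, 8, 5, 7, 6, 8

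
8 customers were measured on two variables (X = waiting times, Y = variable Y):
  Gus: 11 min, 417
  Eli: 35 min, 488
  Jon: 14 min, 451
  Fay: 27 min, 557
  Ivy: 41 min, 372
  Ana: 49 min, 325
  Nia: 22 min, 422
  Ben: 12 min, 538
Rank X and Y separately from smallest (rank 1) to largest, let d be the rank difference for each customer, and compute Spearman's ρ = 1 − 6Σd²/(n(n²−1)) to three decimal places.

-0.381

Ranks of variable 1: 1, 6, 3, 5, 7, 8, 4, 2
Ranks of variable 2: 3, 6, 5, 8, 2, 1, 4, 7
d = r₁ − r₂: -2, 0, -2, -3, 5, 7, 0, -5
d²: 4, 0, 4, 9, 25, 49, 0, 25; Σd² = 116
ρ = 1 − 6·116/(8·63) = 1 − 696/504 = -0.381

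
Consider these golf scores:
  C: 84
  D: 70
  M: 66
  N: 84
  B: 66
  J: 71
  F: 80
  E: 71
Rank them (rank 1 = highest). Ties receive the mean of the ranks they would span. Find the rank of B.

Sorted (descending): 84, 84, 80, 71, 71, 70, 66, 66
The 2 values of 84 occupy positions 1–2 → average rank (1+2)/2 = 1.5.
The 2 values of 71 occupy positions 4–5 → average rank (4+5)/2 = 4.5.
The 2 values of 66 occupy positions 7–8 → average rank (7+8)/2 = 7.5.
B has value 66 → rank 7.5.

7.5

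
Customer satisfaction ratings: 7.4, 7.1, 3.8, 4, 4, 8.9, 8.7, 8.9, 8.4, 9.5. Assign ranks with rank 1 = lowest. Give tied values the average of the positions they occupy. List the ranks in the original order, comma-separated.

Sorted (ascending): 3.8, 4, 4, 7.1, 7.4, 8.4, 8.7, 8.9, 8.9, 9.5
The 2 values of 4 occupy positions 2–3 → average rank (2+3)/2 = 2.5.
The 2 values of 8.9 occupy positions 8–9 → average rank (8+9)/2 = 8.5.

5, 4, 1, 2.5, 2.5, 8.5, 7, 8.5, 6, 10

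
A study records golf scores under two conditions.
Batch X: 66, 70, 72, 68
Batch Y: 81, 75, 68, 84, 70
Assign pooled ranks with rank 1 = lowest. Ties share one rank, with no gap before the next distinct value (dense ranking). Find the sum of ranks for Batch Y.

23

Sorted (ascending): 66, 68, 68, 70, 70, 72, 75, 81, 84
The 2 values of 68 share dense rank 2.
The 2 values of 70 share dense rank 3.
Remaining distinct values take the next consecutive integers.
Batch Y values → pooled ranks: 81→6, 75→5, 68→2, 84→7, 70→3
Rank sum = 6 + 5 + 2 + 7 + 3 = 23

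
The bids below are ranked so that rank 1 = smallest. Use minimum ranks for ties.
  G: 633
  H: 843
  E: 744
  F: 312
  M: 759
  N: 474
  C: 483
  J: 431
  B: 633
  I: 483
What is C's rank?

Sorted (ascending): 312, 431, 474, 483, 483, 633, 633, 744, 759, 843
The 2 values of 483 occupy positions 4–5 → each gets rank 4.
The 2 values of 633 occupy positions 6–7 → each gets rank 6.
C has value 483 → rank 4.

4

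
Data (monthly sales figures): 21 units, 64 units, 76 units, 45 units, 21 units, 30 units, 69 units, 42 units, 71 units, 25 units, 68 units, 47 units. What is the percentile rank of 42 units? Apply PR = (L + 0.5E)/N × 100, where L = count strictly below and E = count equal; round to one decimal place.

37.5

N = 12.
Strictly below 42: 4. Equal to 42: 1.
PR = (4 + 0.5·1)/12 × 100 = 37.5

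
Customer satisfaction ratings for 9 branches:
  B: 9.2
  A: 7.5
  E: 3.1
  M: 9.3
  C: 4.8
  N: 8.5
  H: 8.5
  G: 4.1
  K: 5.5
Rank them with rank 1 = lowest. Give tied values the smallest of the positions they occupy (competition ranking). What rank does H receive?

Sorted (ascending): 3.1, 4.1, 4.8, 5.5, 7.5, 8.5, 8.5, 9.2, 9.3
The 2 values of 8.5 occupy positions 6–7 → each gets rank 6.
H has value 8.5 → rank 6.

6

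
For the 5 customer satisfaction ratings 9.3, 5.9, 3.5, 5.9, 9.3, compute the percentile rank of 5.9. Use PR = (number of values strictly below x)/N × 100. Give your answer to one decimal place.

N = 5.
Strictly below 5.9: 1. Equal to 5.9: 2.
PR = 1/5 × 100 = 20.0

20.0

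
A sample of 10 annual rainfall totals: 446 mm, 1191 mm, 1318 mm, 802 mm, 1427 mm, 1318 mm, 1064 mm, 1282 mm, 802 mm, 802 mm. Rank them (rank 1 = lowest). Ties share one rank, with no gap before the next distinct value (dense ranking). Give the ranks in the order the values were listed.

1, 4, 6, 2, 7, 6, 3, 5, 2, 2

Sorted (ascending): 446, 802, 802, 802, 1064, 1191, 1282, 1318, 1318, 1427
The 3 values of 802 share dense rank 2.
The 2 values of 1318 share dense rank 6.
Remaining distinct values take the next consecutive integers.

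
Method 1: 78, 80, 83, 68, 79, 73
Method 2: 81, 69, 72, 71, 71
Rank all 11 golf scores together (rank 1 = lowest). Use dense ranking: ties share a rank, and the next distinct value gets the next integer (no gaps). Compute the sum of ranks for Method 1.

37

Sorted (ascending): 68, 69, 71, 71, 72, 73, 78, 79, 80, 81, 83
The 2 values of 71 share dense rank 3.
Remaining distinct values take the next consecutive integers.
Method 1 values → pooled ranks: 78→6, 80→8, 83→10, 68→1, 79→7, 73→5
Rank sum = 6 + 8 + 10 + 1 + 7 + 5 = 37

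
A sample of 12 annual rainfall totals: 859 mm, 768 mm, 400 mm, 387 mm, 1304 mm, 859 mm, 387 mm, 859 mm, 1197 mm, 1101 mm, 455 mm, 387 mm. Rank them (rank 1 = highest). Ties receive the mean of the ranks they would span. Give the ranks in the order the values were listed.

5, 7, 9, 11, 1, 5, 11, 5, 2, 3, 8, 11

Sorted (descending): 1304, 1197, 1101, 859, 859, 859, 768, 455, 400, 387, 387, 387
The 3 values of 859 occupy positions 4–6 → average rank 5.
The 3 values of 387 occupy positions 10–12 → average rank 11.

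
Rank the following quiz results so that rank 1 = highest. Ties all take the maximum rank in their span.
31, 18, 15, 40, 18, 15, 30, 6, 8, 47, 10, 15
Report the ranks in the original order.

3, 6, 9, 2, 6, 9, 4, 12, 11, 1, 10, 9

Sorted (descending): 47, 40, 31, 30, 18, 18, 15, 15, 15, 10, 8, 6
The 2 values of 18 occupy positions 5–6 → each gets rank 6.
The 3 values of 15 occupy positions 7–9 → each gets rank 9.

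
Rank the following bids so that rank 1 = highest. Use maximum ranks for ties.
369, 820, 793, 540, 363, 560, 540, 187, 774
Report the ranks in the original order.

7, 1, 2, 6, 8, 4, 6, 9, 3

Sorted (descending): 820, 793, 774, 560, 540, 540, 369, 363, 187
The 2 values of 540 occupy positions 5–6 → each gets rank 6.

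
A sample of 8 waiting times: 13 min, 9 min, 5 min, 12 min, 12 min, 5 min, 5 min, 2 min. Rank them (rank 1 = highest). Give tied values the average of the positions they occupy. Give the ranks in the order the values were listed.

1, 4, 6, 2.5, 2.5, 6, 6, 8

Sorted (descending): 13, 12, 12, 9, 5, 5, 5, 2
The 2 values of 12 occupy positions 2–3 → average rank (2+3)/2 = 2.5.
The 3 values of 5 occupy positions 5–7 → average rank 6.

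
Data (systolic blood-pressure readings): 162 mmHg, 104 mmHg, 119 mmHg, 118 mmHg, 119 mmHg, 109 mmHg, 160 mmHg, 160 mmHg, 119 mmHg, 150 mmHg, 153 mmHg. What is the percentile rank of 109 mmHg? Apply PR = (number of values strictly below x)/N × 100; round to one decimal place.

N = 11.
Strictly below 109: 1. Equal to 109: 1.
PR = 1/11 × 100 = 9.1

9.1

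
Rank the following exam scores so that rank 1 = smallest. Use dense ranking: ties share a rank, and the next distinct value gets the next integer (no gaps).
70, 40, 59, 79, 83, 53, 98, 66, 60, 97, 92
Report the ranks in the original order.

Sorted (ascending): 40, 53, 59, 60, 66, 70, 79, 83, 92, 97, 98
No ties — each value takes its position as its rank.

6, 1, 3, 7, 8, 2, 11, 5, 4, 10, 9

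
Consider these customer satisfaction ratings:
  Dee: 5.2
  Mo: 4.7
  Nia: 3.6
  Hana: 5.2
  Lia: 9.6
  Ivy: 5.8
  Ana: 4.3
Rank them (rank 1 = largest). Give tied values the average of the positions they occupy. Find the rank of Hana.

Sorted (descending): 9.6, 5.8, 5.2, 5.2, 4.7, 4.3, 3.6
The 2 values of 5.2 occupy positions 3–4 → average rank (3+4)/2 = 3.5.
Hana has value 5.2 → rank 3.5.

3.5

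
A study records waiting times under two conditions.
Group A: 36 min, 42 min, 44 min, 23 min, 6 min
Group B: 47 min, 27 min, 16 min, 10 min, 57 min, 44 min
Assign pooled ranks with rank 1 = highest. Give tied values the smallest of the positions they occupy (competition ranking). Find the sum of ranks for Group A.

Sorted (descending): 57, 47, 44, 44, 42, 36, 27, 23, 16, 10, 6
The 2 values of 44 occupy positions 3–4 → each gets rank 3.
Group A values → pooled ranks: 36→6, 42→5, 44→3, 23→8, 6→11
Rank sum = 6 + 5 + 3 + 8 + 11 = 33

33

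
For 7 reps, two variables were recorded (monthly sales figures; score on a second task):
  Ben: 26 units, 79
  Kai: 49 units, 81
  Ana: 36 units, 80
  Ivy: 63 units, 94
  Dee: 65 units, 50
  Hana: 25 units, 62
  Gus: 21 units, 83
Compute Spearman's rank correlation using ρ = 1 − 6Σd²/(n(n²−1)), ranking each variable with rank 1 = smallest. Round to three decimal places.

-0.107

Ranks of variable 1: 3, 5, 4, 6, 7, 2, 1
Ranks of variable 2: 3, 5, 4, 7, 1, 2, 6
d = r₁ − r₂: 0, 0, 0, -1, 6, 0, -5
d²: 0, 0, 0, 1, 36, 0, 25; Σd² = 62
ρ = 1 − 6·62/(7·48) = 1 − 372/336 = -0.107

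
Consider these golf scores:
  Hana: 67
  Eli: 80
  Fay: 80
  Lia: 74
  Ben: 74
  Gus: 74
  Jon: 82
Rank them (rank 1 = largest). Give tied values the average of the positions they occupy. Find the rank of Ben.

Sorted (descending): 82, 80, 80, 74, 74, 74, 67
The 2 values of 80 occupy positions 2–3 → average rank (2+3)/2 = 2.5.
The 3 values of 74 occupy positions 4–6 → average rank 5.
Ben has value 74 → rank 5.

5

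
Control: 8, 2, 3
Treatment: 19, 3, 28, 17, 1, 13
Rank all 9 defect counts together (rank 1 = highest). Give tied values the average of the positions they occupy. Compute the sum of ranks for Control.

Sorted (descending): 28, 19, 17, 13, 8, 3, 3, 2, 1
The 2 values of 3 occupy positions 6–7 → average rank (6+7)/2 = 6.5.
Control values → pooled ranks: 8→5, 2→8, 3→6.5
Rank sum = 5 + 8 + 6.5 = 19.5

19.5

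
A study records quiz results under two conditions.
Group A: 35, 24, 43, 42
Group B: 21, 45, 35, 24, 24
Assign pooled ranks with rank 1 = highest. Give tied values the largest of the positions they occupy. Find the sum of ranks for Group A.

18

Sorted (descending): 45, 43, 42, 35, 35, 24, 24, 24, 21
The 2 values of 35 occupy positions 4–5 → each gets rank 5.
The 3 values of 24 occupy positions 6–8 → each gets rank 8.
Group A values → pooled ranks: 35→5, 24→8, 43→2, 42→3
Rank sum = 5 + 8 + 2 + 3 = 18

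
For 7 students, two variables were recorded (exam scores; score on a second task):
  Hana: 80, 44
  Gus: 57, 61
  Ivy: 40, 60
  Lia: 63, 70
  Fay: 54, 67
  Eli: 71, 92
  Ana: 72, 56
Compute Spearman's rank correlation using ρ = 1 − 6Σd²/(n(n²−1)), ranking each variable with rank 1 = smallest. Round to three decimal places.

Ranks of variable 1: 7, 3, 1, 4, 2, 5, 6
Ranks of variable 2: 1, 4, 3, 6, 5, 7, 2
d = r₁ − r₂: 6, -1, -2, -2, -3, -2, 4
d²: 36, 1, 4, 4, 9, 4, 16; Σd² = 74
ρ = 1 − 6·74/(7·48) = 1 − 444/336 = -0.321

-0.321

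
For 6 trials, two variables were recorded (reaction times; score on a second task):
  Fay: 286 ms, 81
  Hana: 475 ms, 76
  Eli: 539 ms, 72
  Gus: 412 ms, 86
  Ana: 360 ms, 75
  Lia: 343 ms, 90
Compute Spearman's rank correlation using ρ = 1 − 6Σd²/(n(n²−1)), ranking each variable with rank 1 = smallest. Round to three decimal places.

Ranks of variable 1: 1, 5, 6, 4, 3, 2
Ranks of variable 2: 4, 3, 1, 5, 2, 6
d = r₁ − r₂: -3, 2, 5, -1, 1, -4
d²: 9, 4, 25, 1, 1, 16; Σd² = 56
ρ = 1 − 6·56/(6·35) = 1 − 336/210 = -0.600

-0.600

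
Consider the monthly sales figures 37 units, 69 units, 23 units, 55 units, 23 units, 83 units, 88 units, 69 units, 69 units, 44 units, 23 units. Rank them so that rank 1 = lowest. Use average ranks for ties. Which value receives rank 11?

Sorted (ascending): 23, 23, 23, 37, 44, 55, 69, 69, 69, 83, 88
The 3 values of 23 occupy positions 1–3 → average rank 2.
The 3 values of 69 occupy positions 7–9 → average rank 8.
Rank 11 → value 88.

88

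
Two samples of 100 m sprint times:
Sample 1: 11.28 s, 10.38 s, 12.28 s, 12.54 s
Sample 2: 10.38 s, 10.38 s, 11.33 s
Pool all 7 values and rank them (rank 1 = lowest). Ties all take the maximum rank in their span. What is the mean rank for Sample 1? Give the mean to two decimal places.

5.00

Sorted (ascending): 10.38, 10.38, 10.38, 11.28, 11.33, 12.28, 12.54
The 3 values of 10.38 occupy positions 1–3 → each gets rank 3.
Sample 1 values → pooled ranks: 11.28→4, 10.38→3, 12.28→6, 12.54→7
Mean rank = (4 + 3 + 6 + 7) / 4 = 5.00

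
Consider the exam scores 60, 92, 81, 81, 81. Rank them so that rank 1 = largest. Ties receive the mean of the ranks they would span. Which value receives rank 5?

60

Sorted (descending): 92, 81, 81, 81, 60
The 3 values of 81 occupy positions 2–4 → average rank 3.
Rank 5 → value 60.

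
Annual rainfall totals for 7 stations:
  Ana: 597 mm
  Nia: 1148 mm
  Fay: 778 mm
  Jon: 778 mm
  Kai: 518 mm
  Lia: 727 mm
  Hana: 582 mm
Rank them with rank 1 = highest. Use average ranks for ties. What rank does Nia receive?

1

Sorted (descending): 1148, 778, 778, 727, 597, 582, 518
The 2 values of 778 occupy positions 2–3 → average rank (2+3)/2 = 2.5.
Nia has value 1148 mm → rank 1.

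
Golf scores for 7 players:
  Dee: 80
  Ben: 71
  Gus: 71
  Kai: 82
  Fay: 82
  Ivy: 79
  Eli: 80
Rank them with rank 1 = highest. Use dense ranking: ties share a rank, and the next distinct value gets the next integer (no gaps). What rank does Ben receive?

4

Sorted (descending): 82, 82, 80, 80, 79, 71, 71
The 2 values of 82 share dense rank 1.
The 2 values of 80 share dense rank 2.
The 2 values of 71 share dense rank 4.
Remaining distinct values take the next consecutive integers.
Ben has value 71 → rank 4.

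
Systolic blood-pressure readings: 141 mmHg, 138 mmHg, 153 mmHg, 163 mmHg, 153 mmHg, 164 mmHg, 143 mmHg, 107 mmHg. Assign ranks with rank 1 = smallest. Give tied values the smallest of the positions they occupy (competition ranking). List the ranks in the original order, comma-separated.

3, 2, 5, 7, 5, 8, 4, 1

Sorted (ascending): 107, 138, 141, 143, 153, 153, 163, 164
The 2 values of 153 occupy positions 5–6 → each gets rank 5.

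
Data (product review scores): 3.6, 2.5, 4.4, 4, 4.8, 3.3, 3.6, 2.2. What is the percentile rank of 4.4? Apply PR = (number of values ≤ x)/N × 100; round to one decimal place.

N = 8.
Strictly below 4.4: 6. Equal to 4.4: 1.
PR = 7/8 × 100 = 87.5

87.5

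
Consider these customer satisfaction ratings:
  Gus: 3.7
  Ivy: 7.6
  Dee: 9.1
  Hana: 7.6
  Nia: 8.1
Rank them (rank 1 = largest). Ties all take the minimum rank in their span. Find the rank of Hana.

Sorted (descending): 9.1, 8.1, 7.6, 7.6, 3.7
The 2 values of 7.6 occupy positions 3–4 → each gets rank 3.
Hana has value 7.6 → rank 3.

3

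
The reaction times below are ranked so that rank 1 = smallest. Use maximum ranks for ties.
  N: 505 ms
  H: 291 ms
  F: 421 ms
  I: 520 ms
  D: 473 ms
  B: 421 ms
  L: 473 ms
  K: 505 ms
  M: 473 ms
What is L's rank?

6

Sorted (ascending): 291, 421, 421, 473, 473, 473, 505, 505, 520
The 2 values of 421 occupy positions 2–3 → each gets rank 3.
The 3 values of 473 occupy positions 4–6 → each gets rank 6.
The 2 values of 505 occupy positions 7–8 → each gets rank 8.
L has value 473 ms → rank 6.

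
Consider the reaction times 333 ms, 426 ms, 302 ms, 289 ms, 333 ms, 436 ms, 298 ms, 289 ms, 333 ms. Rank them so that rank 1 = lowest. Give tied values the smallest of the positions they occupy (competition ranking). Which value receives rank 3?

298

Sorted (ascending): 289, 289, 298, 302, 333, 333, 333, 426, 436
The 2 values of 289 occupy positions 1–2 → each gets rank 1.
The 3 values of 333 occupy positions 5–7 → each gets rank 5.
Rank 3 → value 298.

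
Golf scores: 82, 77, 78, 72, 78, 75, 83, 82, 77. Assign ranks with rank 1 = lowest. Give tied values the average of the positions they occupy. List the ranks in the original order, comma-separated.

Sorted (ascending): 72, 75, 77, 77, 78, 78, 82, 82, 83
The 2 values of 77 occupy positions 3–4 → average rank (3+4)/2 = 3.5.
The 2 values of 78 occupy positions 5–6 → average rank (5+6)/2 = 5.5.
The 2 values of 82 occupy positions 7–8 → average rank (7+8)/2 = 7.5.

7.5, 3.5, 5.5, 1, 5.5, 2, 9, 7.5, 3.5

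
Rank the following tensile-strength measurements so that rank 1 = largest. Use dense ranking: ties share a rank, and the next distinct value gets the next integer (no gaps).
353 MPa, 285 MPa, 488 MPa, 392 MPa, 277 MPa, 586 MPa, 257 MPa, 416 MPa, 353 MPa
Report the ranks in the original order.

Sorted (descending): 586, 488, 416, 392, 353, 353, 285, 277, 257
The 2 values of 353 share dense rank 5.
Remaining distinct values take the next consecutive integers.

5, 6, 2, 4, 7, 1, 8, 3, 5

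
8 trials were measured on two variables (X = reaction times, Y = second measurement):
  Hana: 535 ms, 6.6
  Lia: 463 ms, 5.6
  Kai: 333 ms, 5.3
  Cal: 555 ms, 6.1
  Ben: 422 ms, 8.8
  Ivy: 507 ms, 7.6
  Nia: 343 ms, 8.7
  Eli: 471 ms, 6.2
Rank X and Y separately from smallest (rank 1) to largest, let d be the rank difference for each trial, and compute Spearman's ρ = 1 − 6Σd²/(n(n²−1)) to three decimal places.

Ranks of variable 1: 7, 4, 1, 8, 3, 6, 2, 5
Ranks of variable 2: 5, 2, 1, 3, 8, 6, 7, 4
d = r₁ − r₂: 2, 2, 0, 5, -5, 0, -5, 1
d²: 4, 4, 0, 25, 25, 0, 25, 1; Σd² = 84
ρ = 1 − 6·84/(8·63) = 1 − 504/504 = 0.000

0.000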